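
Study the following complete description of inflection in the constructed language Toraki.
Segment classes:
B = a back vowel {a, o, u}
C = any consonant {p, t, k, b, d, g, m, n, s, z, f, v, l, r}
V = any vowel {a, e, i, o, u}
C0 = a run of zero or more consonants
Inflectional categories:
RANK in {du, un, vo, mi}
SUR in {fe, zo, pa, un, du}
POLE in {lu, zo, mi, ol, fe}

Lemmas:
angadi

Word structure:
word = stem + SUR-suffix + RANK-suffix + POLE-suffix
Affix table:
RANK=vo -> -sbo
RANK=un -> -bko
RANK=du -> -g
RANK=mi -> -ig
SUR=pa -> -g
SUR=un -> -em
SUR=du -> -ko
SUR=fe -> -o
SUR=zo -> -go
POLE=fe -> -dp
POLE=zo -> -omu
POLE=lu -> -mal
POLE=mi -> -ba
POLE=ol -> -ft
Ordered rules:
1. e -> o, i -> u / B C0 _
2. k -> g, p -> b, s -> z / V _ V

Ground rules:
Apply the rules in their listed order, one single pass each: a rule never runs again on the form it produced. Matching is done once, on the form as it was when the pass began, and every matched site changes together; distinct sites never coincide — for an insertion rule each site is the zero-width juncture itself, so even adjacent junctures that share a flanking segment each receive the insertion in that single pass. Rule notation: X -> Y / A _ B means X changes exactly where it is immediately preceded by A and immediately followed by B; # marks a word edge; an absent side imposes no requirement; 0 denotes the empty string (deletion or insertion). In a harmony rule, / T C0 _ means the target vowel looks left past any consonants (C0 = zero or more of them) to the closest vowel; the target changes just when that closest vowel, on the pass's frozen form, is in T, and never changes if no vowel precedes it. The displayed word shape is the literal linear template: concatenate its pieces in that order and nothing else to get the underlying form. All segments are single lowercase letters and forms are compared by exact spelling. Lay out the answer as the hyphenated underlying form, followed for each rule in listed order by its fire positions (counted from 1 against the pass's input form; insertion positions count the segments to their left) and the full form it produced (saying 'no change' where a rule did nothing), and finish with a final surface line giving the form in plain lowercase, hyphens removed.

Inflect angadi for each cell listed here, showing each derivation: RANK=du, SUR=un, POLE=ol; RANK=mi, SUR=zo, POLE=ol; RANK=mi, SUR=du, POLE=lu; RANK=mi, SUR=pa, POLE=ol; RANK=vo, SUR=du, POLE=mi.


cell RANK=du, SUR=un, POLE=ol:
underlying: angadi-em-g-ft
1. e -> o, i -> u / B C0 _: fires at position(s) 6: angaduemgft
2. k -> g, p -> b, s -> z / V _ V: no change
surface: angaduemgft

cell RANK=mi, SUR=zo, POLE=ol:
underlying: angadi-go-ig-ft
1. e -> o, i -> u / B C0 _: fires at position(s) 6, 9: angadugougft
2. k -> g, p -> b, s -> z / V _ V: no change
surface: angadugougft

cell RANK=mi, SUR=du, POLE=lu:
underlying: angadi-ko-ig-mal
1. e -> o, i -> u / B C0 _: fires at position(s) 6, 9: angadukougmal
2. k -> g, p -> b, s -> z / V _ V: fires at position(s) 7: angadugougmal
surface: angadugougmal

cell RANK=mi, SUR=pa, POLE=ol:
underlying: angadi-g-ig-ft
1. e -> o, i -> u / B C0 _: fires at position(s) 6: angadugigft
2. k -> g, p -> b, s -> z / V _ V: no change
surface: angadugigft

cell RANK=vo, SUR=du, POLE=mi:
underlying: angadi-ko-sbo-ba
1. e -> o, i -> u / B C0 _: fires at position(s) 6: angadukosboba
2. k -> g, p -> b, s -> z / V _ V: fires at position(s) 7: angadugosboba
surface: angadugosboba


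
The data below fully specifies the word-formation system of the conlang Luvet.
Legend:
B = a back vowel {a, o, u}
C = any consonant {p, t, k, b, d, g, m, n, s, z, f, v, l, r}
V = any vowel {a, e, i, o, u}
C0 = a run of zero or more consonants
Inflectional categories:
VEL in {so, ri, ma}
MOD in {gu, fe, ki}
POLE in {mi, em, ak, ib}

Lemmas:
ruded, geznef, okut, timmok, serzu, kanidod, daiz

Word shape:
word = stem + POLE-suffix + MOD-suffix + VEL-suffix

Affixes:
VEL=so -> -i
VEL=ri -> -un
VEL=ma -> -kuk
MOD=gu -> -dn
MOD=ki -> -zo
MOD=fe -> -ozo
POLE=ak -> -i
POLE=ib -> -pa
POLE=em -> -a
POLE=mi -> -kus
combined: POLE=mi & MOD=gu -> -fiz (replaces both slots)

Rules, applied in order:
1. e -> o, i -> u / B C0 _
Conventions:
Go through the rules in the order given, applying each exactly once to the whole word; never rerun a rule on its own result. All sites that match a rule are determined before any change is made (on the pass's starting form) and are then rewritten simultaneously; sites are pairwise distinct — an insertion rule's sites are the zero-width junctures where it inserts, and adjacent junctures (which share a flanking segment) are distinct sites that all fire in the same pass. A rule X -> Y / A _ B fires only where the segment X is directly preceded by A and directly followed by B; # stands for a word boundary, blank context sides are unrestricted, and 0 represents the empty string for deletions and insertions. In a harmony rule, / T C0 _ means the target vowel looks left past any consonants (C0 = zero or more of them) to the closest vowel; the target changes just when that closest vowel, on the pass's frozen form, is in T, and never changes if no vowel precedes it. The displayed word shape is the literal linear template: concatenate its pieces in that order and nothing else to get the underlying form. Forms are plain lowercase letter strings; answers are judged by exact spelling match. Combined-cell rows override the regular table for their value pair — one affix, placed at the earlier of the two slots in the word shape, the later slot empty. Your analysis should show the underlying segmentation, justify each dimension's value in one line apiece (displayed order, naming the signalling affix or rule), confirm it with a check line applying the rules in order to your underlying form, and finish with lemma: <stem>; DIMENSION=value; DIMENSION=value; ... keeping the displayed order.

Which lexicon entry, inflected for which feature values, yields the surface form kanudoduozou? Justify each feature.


underlying: kanidod-i-ozo-i
VEL=so - signalled by the affix -i
MOD=fe - signalled by the affix -ozo
POLE=ak - signalled by the affix -i
check: kanidodiozoi -> kanudoduozou
lemma: kanidod; VEL=so; MOD=fe; POLE=ak


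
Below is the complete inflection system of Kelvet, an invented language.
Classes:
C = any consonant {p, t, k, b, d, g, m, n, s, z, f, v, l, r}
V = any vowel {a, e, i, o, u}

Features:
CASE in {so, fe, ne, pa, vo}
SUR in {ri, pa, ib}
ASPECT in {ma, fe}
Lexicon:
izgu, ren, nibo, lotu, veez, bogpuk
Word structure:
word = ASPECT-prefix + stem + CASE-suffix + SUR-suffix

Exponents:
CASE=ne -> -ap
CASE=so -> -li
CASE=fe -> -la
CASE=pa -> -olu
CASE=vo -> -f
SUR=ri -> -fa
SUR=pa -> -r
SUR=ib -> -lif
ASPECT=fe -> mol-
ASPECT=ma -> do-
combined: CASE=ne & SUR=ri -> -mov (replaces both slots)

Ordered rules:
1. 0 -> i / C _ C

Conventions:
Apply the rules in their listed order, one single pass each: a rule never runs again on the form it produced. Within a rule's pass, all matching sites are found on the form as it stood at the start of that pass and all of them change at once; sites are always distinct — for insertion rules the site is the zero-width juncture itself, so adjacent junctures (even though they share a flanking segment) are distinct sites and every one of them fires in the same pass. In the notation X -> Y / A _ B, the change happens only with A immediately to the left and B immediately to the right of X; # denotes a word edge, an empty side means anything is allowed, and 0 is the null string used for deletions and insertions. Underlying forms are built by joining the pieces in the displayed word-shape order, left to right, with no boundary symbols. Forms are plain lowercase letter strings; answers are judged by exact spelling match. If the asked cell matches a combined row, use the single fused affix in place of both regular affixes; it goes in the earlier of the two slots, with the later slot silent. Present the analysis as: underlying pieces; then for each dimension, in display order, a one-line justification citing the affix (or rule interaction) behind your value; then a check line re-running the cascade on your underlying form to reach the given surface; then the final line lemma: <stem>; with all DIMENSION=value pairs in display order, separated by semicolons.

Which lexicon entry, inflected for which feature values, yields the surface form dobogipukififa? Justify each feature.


underlying: do-bogpuk-f-fa
CASE=vo - signalled by the affix -f
SUR=ri - signalled by the affix -fa
ASPECT=ma - signalled by the affix do-
check: dobogpukffa -> dobogipukififa
lemma: bogpuk; CASE=vo; SUR=ri; ASPECT=ma


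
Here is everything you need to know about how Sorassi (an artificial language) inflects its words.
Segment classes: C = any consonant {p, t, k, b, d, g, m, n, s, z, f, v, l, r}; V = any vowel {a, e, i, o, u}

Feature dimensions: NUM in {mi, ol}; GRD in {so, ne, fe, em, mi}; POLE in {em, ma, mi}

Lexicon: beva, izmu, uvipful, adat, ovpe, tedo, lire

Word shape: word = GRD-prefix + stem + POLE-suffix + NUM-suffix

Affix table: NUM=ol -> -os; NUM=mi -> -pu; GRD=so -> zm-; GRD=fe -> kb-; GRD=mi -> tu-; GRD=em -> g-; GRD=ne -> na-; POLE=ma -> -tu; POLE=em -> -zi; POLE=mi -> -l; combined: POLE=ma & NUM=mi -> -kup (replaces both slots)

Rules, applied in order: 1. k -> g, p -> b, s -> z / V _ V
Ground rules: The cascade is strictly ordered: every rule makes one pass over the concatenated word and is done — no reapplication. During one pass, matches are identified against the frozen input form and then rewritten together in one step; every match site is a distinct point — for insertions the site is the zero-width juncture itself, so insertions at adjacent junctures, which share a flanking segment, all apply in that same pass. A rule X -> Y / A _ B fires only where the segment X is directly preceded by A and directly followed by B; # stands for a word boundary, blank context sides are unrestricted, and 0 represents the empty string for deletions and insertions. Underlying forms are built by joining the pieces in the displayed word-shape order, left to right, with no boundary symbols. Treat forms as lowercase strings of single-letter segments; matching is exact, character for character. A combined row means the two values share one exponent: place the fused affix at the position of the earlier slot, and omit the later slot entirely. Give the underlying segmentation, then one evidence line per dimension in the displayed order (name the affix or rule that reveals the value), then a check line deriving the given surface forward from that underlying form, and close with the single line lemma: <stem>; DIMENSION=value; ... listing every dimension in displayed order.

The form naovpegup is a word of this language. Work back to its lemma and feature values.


underlying: na-ovpe-kup
NUM=mi - signalled by the combined affix row
GRD=ne - signalled by the affix na-
POLE=ma - signalled by the combined affix row
check: naovpekup -> naovpegup
lemma: ovpe; NUM=mi; GRD=ne; POLE=ma


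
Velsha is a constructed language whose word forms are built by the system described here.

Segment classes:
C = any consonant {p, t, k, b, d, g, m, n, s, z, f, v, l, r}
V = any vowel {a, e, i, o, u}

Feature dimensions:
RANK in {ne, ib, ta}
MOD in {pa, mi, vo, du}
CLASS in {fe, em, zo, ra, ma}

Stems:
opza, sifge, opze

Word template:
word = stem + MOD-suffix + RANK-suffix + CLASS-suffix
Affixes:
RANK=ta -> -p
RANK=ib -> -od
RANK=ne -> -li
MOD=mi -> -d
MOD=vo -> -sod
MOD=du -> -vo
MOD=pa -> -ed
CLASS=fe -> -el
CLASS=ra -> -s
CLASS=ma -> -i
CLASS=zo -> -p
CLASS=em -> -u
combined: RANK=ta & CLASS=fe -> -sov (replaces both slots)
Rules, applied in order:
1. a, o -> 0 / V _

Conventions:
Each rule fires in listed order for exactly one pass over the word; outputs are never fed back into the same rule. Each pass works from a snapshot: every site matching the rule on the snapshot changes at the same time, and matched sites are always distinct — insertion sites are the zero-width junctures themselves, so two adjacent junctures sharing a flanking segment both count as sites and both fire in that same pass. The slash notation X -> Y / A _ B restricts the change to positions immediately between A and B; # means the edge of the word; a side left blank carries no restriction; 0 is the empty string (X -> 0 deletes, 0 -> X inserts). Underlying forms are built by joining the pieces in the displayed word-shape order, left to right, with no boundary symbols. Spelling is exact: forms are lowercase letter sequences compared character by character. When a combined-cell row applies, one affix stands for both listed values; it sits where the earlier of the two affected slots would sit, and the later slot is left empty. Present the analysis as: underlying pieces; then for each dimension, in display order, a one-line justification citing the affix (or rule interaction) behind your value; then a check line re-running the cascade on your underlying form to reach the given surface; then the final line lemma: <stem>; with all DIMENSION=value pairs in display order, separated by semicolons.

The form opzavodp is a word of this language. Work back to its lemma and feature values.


underlying: opza-vo-od-p
RANK=ib - signalled by the affix -od
MOD=du - signalled by the affix -vo
CLASS=zo - signalled by the affix -p
check: opzavoodp -> opzavodp
lemma: opza; RANK=ib; MOD=du; CLASS=zo


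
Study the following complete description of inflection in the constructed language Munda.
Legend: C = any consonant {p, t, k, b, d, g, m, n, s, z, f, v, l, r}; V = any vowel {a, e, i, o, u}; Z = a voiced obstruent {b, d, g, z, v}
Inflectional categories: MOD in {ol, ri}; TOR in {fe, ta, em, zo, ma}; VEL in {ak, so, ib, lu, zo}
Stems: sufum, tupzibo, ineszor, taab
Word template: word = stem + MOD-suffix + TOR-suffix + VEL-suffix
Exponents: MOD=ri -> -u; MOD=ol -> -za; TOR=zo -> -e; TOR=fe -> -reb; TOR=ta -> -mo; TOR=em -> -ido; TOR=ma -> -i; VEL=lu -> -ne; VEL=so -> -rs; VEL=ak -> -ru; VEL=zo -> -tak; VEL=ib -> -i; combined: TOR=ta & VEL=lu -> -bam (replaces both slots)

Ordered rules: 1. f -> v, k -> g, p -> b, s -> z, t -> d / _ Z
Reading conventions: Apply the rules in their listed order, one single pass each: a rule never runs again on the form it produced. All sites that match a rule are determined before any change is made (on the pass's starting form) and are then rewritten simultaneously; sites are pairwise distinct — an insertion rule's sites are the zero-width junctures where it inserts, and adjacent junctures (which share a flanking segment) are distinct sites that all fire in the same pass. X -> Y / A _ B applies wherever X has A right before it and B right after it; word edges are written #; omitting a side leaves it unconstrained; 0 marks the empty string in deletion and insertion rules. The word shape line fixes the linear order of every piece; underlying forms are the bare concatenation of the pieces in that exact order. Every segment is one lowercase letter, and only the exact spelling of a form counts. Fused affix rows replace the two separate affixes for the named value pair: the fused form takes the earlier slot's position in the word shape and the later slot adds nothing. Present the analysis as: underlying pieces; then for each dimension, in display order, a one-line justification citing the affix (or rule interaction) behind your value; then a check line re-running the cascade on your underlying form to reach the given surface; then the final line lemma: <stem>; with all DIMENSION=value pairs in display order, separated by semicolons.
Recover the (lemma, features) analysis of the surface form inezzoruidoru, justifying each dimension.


underlying: ineszor-u-ido-ru
MOD=ri - signalled by the affix -u
TOR=em - signalled by the affix -ido
VEL=ak - signalled by the affix -ru
check: ineszoruidoru -> inezzoruidoru
lemma: ineszor; MOD=ri; TOR=em; VEL=ak


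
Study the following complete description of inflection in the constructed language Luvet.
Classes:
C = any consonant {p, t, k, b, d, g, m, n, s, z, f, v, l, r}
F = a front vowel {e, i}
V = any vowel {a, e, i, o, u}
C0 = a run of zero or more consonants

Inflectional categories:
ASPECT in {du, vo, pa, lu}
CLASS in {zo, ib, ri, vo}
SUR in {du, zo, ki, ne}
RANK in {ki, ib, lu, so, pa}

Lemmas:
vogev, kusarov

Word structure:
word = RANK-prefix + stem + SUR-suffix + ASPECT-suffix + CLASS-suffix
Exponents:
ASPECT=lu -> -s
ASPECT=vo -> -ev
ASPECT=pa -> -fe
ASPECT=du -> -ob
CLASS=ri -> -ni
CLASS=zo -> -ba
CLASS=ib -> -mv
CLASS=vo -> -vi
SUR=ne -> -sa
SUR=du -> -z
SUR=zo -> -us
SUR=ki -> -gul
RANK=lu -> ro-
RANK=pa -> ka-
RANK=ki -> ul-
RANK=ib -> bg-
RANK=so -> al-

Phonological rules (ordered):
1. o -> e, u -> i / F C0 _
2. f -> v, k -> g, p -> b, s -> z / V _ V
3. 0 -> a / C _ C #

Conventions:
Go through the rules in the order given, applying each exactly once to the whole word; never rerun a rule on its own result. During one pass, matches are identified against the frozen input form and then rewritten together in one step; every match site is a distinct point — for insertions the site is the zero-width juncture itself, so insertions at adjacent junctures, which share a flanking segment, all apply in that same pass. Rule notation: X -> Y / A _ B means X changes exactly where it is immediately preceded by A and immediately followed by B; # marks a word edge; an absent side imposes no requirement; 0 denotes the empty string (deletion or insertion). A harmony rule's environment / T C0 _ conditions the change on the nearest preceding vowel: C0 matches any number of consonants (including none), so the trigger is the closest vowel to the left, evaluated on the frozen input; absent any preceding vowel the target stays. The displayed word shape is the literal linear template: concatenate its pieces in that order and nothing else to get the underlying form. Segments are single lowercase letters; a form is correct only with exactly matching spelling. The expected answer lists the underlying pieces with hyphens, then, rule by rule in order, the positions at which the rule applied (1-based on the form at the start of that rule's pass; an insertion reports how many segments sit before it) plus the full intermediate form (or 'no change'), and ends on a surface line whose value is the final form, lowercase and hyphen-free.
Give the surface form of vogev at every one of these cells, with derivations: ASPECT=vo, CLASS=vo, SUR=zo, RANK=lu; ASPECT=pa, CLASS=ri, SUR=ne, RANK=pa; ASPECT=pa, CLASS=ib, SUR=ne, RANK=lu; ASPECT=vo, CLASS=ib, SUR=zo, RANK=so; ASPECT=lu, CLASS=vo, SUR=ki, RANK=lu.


cell ASPECT=vo, CLASS=vo, SUR=zo, RANK=lu:
underlying: ro-vogev-us-ev-vi
1. o -> e, u -> i / F C0 _: fires at position(s) 8: rovogevisevvi
2. f -> v, k -> g, p -> b, s -> z / V _ V: fires at position(s) 9: rovogevizevvi
3. 0 -> a / C _ C #: no change
surface: rovogevizevvi

cell ASPECT=pa, CLASS=ri, SUR=ne, RANK=pa:
underlying: ka-vogev-sa-fe-ni
1. o -> e, u -> i / F C0 _: no change
2. f -> v, k -> g, p -> b, s -> z / V _ V: fires at position(s) 10: kavogevsaveni
3. 0 -> a / C _ C #: no change
surface: kavogevsaveni

cell ASPECT=pa, CLASS=ib, SUR=ne, RANK=lu:
underlying: ro-vogev-sa-fe-mv
1. o -> e, u -> i / F C0 _: no change
2. f -> v, k -> g, p -> b, s -> z / V _ V: fires at position(s) 10: rovogevsavemv
3. 0 -> a / C _ C #: inserts after position(s) 12: rovogevsavemav
surface: rovogevsavemav

cell ASPECT=vo, CLASS=ib, SUR=zo, RANK=so:
underlying: al-vogev-us-ev-mv
1. o -> e, u -> i / F C0 _: fires at position(s) 8: alvogevisevmv
2. f -> v, k -> g, p -> b, s -> z / V _ V: fires at position(s) 9: alvogevizevmv
3. 0 -> a / C _ C #: inserts after position(s) 12: alvogevizevmav
surface: alvogevizevmav

cell ASPECT=lu, CLASS=vo, SUR=ki, RANK=lu:
underlying: ro-vogev-gul-s-vi
1. o -> e, u -> i / F C0 _: fires at position(s) 9: rovogevgilsvi
2. f -> v, k -> g, p -> b, s -> z / V _ V: no change
3. 0 -> a / C _ C #: no change
surface: rovogevgilsvi


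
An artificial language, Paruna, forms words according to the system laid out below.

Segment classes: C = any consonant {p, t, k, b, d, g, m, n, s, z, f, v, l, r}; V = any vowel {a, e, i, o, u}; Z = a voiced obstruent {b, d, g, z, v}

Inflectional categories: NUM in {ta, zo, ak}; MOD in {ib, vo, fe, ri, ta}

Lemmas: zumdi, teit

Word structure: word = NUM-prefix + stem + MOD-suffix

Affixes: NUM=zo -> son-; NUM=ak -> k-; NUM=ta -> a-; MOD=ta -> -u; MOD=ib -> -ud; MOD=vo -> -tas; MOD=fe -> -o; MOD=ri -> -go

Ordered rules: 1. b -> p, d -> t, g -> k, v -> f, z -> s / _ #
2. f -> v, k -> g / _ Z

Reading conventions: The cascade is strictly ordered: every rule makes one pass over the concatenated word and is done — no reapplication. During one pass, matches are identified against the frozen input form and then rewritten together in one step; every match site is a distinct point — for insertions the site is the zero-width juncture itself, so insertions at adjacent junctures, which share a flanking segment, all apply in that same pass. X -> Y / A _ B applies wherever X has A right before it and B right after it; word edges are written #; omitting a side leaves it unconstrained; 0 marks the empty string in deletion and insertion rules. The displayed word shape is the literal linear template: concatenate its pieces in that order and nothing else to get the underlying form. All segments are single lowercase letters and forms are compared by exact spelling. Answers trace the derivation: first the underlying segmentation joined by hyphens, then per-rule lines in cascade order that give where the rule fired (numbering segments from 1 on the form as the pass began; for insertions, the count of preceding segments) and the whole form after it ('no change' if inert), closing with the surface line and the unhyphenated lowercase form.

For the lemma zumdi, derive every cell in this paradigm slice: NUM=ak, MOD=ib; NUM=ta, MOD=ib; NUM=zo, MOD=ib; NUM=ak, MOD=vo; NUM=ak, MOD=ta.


cell NUM=ak, MOD=ib:
underlying: k-zumdi-ud
1. b -> p, d -> t, g -> k, v -> f, z -> s / _ #: fires at position(s) 8: kzumdiut
2. f -> v, k -> g / _ Z: fires at position(s) 1: gzumdiut
surface: gzumdiut

cell NUM=ta, MOD=ib:
underlying: a-zumdi-ud
1. b -> p, d -> t, g -> k, v -> f, z -> s / _ #: fires at position(s) 8: azumdiut
2. f -> v, k -> g / _ Z: no change
surface: azumdiut

cell NUM=zo, MOD=ib:
underlying: son-zumdi-ud
1. b -> p, d -> t, g -> k, v -> f, z -> s / _ #: fires at position(s) 10: sonzumdiut
2. f -> v, k -> g / _ Z: no change
surface: sonzumdiut

cell NUM=ak, MOD=vo:
underlying: k-zumdi-tas
1. b -> p, d -> t, g -> k, v -> f, z -> s / _ #: no change
2. f -> v, k -> g / _ Z: fires at position(s) 1: gzumditas
surface: gzumditas

cell NUM=ak, MOD=ta:
underlying: k-zumdi-u
1. b -> p, d -> t, g -> k, v -> f, z -> s / _ #: no change
2. f -> v, k -> g / _ Z: fires at position(s) 1: gzumdiu
surface: gzumdiu


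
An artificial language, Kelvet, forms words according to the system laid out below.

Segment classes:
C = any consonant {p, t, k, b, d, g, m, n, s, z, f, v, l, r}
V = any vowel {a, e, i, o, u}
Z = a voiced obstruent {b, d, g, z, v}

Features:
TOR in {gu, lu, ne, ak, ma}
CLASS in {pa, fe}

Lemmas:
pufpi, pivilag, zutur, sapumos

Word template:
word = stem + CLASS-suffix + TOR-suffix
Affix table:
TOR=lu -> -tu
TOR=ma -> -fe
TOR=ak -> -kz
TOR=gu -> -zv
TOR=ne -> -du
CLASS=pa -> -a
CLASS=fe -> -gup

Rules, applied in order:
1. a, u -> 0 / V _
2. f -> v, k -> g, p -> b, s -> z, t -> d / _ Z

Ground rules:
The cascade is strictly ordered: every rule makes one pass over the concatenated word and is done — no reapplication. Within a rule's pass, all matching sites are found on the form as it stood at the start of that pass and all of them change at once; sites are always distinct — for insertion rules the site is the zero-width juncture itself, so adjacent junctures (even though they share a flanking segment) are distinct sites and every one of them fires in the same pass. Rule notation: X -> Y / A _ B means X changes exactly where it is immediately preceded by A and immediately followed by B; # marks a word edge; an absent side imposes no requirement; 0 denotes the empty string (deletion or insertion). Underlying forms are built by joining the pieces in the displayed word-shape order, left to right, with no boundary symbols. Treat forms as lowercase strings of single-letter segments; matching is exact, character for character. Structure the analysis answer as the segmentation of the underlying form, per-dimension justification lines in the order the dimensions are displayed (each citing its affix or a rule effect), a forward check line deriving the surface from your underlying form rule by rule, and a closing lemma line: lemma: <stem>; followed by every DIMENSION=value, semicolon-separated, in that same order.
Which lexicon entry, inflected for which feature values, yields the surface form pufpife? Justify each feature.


underlying: pufpi-a-fe
TOR=ma - signalled by the affix -fe
CLASS=pa - signalled by the affix -a
check: pufpiafe -> pufpife -> pufpife
lemma: pufpi; TOR=ma; CLASS=pa


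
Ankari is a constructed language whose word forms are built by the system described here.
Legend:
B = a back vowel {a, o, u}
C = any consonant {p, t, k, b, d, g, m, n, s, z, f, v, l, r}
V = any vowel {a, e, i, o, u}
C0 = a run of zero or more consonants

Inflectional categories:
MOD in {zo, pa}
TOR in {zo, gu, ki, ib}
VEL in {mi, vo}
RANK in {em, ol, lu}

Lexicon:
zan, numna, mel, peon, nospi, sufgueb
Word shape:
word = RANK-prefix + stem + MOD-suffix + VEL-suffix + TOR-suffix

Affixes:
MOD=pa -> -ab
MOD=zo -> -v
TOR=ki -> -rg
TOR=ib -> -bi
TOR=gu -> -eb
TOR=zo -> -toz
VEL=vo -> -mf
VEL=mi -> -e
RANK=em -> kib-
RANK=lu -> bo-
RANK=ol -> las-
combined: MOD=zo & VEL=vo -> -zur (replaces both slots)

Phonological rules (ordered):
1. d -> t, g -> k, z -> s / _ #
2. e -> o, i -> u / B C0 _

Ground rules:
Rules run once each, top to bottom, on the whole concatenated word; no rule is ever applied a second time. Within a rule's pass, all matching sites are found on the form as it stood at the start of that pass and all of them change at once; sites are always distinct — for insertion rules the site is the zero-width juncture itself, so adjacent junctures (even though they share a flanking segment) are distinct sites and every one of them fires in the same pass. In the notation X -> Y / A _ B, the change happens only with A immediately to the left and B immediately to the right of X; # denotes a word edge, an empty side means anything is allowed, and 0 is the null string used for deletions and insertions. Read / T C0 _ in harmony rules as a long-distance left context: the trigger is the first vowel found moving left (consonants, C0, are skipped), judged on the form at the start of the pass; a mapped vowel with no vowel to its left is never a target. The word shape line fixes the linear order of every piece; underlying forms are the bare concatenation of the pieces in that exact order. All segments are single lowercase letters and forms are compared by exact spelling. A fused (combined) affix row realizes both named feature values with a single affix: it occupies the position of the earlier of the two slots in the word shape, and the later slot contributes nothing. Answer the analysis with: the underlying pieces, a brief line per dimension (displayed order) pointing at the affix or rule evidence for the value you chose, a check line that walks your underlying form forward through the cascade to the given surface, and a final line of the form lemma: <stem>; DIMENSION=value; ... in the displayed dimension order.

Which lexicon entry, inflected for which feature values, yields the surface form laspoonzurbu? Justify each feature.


underlying: las-peon-zur-bi
MOD=zo - signalled by the combined affix row
TOR=ib - signalled by the affix -bi
VEL=vo - signalled by the combined affix row
RANK=ol - signalled by the affix las-
check: laspeonzurbi -> laspeonzurbi -> laspoonzurbu
lemma: peon; MOD=zo; TOR=ib; VEL=vo; RANK=ol


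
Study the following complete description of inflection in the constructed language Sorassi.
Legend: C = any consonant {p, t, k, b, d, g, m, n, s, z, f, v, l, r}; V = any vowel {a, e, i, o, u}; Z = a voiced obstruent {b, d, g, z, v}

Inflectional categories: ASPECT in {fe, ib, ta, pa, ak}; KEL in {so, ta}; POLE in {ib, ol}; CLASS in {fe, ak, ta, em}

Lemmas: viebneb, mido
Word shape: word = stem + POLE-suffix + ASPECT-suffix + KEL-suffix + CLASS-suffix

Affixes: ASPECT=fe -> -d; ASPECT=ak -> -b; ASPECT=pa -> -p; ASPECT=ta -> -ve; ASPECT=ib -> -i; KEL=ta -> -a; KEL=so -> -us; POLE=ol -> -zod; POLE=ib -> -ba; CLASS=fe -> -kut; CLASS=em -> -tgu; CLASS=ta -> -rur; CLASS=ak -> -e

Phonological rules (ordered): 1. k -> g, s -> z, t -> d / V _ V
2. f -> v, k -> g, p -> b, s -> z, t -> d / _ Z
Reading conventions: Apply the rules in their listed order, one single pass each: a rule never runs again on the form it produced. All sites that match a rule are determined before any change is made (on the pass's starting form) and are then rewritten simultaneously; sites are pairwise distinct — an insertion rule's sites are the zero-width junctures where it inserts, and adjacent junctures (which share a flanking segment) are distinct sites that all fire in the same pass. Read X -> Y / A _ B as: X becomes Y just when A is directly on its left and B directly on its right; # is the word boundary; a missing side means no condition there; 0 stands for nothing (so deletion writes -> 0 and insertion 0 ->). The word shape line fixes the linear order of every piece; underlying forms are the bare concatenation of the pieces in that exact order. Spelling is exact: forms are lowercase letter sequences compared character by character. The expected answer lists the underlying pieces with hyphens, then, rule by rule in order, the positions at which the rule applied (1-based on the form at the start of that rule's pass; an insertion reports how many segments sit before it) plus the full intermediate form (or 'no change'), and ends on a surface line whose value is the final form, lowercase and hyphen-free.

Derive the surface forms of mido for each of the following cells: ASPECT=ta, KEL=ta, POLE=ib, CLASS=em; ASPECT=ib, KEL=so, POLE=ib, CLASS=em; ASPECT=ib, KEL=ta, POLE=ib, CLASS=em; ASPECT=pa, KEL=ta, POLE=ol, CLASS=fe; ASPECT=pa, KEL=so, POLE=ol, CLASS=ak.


cell ASPECT=ta, KEL=ta, POLE=ib, CLASS=em:
underlying: mido-ba-ve-a-tgu
1. k -> g, s -> z, t -> d / V _ V: no change
2. f -> v, k -> g, p -> b, s -> z, t -> d / _ Z: fires at position(s) 10: midobaveadgu
surface: midobaveadgu

cell ASPECT=ib, KEL=so, POLE=ib, CLASS=em:
underlying: mido-ba-i-us-tgu
1. k -> g, s -> z, t -> d / V _ V: no change
2. f -> v, k -> g, p -> b, s -> z, t -> d / _ Z: fires at position(s) 10: midobaiusdgu
surface: midobaiusdgu

cell ASPECT=ib, KEL=ta, POLE=ib, CLASS=em:
underlying: mido-ba-i-a-tgu
1. k -> g, s -> z, t -> d / V _ V: no change
2. f -> v, k -> g, p -> b, s -> z, t -> d / _ Z: fires at position(s) 9: midobaiadgu
surface: midobaiadgu

cell ASPECT=pa, KEL=ta, POLE=ol, CLASS=fe:
underlying: mido-zod-p-a-kut
1. k -> g, s -> z, t -> d / V _ V: fires at position(s) 10: midozodpagut
2. f -> v, k -> g, p -> b, s -> z, t -> d / _ Z: no change
surface: midozodpagut

cell ASPECT=pa, KEL=so, POLE=ol, CLASS=ak:
underlying: mido-zod-p-us-e
1. k -> g, s -> z, t -> d / V _ V: fires at position(s) 10: midozodpuze
2. f -> v, k -> g, p -> b, s -> z, t -> d / _ Z: no change
surface: midozodpuze


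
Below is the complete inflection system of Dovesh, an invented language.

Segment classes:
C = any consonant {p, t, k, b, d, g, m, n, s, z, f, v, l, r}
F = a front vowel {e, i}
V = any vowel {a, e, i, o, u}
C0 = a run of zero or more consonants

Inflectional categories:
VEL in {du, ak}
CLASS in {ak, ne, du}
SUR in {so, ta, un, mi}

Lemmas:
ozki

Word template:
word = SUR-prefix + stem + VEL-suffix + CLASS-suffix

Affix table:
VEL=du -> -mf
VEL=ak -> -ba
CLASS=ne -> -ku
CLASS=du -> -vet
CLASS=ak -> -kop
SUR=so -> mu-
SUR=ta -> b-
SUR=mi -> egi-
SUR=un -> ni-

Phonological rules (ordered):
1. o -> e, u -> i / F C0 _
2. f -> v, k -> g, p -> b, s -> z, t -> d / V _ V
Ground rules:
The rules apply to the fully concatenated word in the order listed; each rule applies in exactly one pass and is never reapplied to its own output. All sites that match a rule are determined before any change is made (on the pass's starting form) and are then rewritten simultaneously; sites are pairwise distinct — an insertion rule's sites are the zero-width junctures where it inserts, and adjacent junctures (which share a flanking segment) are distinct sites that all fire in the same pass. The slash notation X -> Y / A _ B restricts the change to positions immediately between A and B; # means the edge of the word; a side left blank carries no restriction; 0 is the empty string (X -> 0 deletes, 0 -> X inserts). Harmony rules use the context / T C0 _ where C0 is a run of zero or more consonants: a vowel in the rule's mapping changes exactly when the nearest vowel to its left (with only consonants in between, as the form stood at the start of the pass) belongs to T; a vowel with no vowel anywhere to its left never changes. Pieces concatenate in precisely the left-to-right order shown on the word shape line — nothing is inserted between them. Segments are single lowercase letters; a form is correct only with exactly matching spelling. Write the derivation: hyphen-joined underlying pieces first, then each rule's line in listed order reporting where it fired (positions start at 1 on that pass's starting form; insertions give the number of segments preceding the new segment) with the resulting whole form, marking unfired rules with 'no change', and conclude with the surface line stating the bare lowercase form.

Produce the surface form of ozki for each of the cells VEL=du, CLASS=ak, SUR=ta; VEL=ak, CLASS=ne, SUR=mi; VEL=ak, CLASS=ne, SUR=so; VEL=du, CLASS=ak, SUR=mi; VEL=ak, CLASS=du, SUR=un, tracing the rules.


cell VEL=du, CLASS=ak, SUR=ta:
underlying: b-ozki-mf-kop
1. o -> e, u -> i / F C0 _: fires at position(s) 9: bozkimfkep
2. f -> v, k -> g, p -> b, s -> z, t -> d / V _ V: no change
surface: bozkimfkep

cell VEL=ak, CLASS=ne, SUR=mi:
underlying: egi-ozki-ba-ku
1. o -> e, u -> i / F C0 _: fires at position(s) 4: egiezkibaku
2. f -> v, k -> g, p -> b, s -> z, t -> d / V _ V: fires at position(s) 10: egiezkibagu
surface: egiezkibagu

cell VEL=ak, CLASS=ne, SUR=so:
underlying: mu-ozki-ba-ku
1. o -> e, u -> i / F C0 _: no change
2. f -> v, k -> g, p -> b, s -> z, t -> d / V _ V: fires at position(s) 9: muozkibagu
surface: muozkibagu

cell VEL=du, CLASS=ak, SUR=mi:
underlying: egi-ozki-mf-kop
1. o -> e, u -> i / F C0 _: fires at position(s) 4, 11: egiezkimfkep
2. f -> v, k -> g, p -> b, s -> z, t -> d / V _ V: no change
surface: egiezkimfkep

cell VEL=ak, CLASS=du, SUR=un:
underlying: ni-ozki-ba-vet
1. o -> e, u -> i / F C0 _: fires at position(s) 3: niezkibavet
2. f -> v, k -> g, p -> b, s -> z, t -> d / V _ V: no change
surface: niezkibavet


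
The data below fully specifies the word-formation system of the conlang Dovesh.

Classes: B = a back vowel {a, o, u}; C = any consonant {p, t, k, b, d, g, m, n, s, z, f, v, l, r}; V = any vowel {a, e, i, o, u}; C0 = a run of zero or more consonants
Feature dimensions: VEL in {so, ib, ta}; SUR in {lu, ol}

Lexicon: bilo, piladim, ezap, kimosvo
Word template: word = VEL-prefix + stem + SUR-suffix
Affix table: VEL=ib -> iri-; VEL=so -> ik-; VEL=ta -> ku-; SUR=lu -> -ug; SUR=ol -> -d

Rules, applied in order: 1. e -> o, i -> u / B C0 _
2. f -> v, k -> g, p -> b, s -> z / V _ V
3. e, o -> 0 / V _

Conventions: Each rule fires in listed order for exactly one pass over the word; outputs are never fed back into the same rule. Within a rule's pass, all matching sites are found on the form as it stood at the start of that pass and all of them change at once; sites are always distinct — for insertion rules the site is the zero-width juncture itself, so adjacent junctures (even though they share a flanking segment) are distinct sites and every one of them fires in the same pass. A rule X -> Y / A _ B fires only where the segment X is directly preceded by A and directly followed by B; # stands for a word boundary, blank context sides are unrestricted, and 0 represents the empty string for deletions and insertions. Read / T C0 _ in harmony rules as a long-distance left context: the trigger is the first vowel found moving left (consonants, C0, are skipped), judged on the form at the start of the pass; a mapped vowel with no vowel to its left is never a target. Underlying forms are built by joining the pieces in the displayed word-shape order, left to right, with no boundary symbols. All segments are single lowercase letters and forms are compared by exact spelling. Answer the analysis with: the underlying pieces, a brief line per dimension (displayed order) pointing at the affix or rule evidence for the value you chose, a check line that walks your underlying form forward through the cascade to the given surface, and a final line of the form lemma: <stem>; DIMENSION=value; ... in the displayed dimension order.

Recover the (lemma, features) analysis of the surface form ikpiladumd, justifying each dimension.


underlying: ik-piladim-d
VEL=so - signalled by the affix ik-
SUR=ol - signalled by the affix -d
check: ikpiladimd -> ikpiladumd -> ikpiladumd -> ikpiladumd
lemma: piladim; VEL=so; SUR=ol


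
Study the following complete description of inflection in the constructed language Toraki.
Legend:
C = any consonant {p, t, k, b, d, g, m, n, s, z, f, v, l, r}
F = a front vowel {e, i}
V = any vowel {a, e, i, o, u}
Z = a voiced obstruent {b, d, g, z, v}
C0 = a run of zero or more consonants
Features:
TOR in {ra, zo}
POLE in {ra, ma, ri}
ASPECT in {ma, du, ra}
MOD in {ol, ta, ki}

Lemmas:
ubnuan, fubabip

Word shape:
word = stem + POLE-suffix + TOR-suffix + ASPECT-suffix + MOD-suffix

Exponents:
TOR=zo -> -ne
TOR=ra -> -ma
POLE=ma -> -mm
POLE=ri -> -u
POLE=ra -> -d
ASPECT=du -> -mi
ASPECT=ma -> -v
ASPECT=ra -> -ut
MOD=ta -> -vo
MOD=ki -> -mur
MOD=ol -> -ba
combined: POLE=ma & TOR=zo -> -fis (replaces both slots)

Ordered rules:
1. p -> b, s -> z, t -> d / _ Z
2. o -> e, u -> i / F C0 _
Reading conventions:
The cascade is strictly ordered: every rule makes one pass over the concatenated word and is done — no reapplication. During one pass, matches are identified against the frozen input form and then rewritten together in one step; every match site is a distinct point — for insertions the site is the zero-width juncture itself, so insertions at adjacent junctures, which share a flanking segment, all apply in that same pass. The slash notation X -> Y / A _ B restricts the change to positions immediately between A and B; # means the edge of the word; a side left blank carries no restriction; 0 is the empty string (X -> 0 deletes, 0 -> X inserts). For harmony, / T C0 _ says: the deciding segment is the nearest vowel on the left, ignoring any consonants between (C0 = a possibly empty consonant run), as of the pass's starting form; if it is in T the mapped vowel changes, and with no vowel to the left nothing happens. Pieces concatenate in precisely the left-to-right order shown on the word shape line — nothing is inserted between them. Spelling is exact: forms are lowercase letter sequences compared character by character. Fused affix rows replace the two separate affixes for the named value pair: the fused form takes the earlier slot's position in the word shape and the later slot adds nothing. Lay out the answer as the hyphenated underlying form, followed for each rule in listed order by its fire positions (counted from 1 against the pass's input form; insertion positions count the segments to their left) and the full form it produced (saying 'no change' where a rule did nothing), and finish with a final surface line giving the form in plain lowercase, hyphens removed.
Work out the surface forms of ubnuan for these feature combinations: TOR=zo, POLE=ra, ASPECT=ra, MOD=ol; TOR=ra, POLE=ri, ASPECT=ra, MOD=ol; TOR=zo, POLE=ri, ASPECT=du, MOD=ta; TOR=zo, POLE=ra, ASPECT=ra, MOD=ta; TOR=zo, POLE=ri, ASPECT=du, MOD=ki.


cell TOR=zo, POLE=ra, ASPECT=ra, MOD=ol:
underlying: ubnuan-d-ne-ut-ba
1. p -> b, s -> z, t -> d / _ Z: fires at position(s) 11: ubnuandneudba
2. o -> e, u -> i / F C0 _: fires at position(s) 10: ubnuandneidba
surface: ubnuandneidba

cell TOR=ra, POLE=ri, ASPECT=ra, MOD=ol:
underlying: ubnuan-u-ma-ut-ba
1. p -> b, s -> z, t -> d / _ Z: fires at position(s) 11: ubnuanumaudba
2. o -> e, u -> i / F C0 _: no change
surface: ubnuanumaudba

cell TOR=zo, POLE=ri, ASPECT=du, MOD=ta:
underlying: ubnuan-u-ne-mi-vo
1. p -> b, s -> z, t -> d / _ Z: no change
2. o -> e, u -> i / F C0 _: fires at position(s) 13: ubnuanunemive
surface: ubnuanunemive

cell TOR=zo, POLE=ra, ASPECT=ra, MOD=ta:
underlying: ubnuan-d-ne-ut-vo
1. p -> b, s -> z, t -> d / _ Z: fires at position(s) 11: ubnuandneudvo
2. o -> e, u -> i / F C0 _: fires at position(s) 10: ubnuandneidvo
surface: ubnuandneidvo

cell TOR=zo, POLE=ri, ASPECT=du, MOD=ki:
underlying: ubnuan-u-ne-mi-mur
1. p -> b, s -> z, t -> d / _ Z: no change
2. o -> e, u -> i / F C0 _: fires at position(s) 13: ubnuanunemimir
surface: ubnuanunemimir
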